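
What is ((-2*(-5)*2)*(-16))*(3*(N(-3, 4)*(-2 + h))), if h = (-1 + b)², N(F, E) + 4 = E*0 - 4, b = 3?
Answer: 15360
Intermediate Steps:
N(F, E) = -8 (N(F, E) = -4 + (E*0 - 4) = -4 + (0 - 4) = -4 - 4 = -8)
h = 4 (h = (-1 + 3)² = 2² = 4)
((-2*(-5)*2)*(-16))*(3*(N(-3, 4)*(-2 + h))) = ((-2*(-5)*2)*(-16))*(3*(-8*(-2 + 4))) = ((10*2)*(-16))*(3*(-8*2)) = (20*(-16))*(3*(-16)) = -320*(-48) = 15360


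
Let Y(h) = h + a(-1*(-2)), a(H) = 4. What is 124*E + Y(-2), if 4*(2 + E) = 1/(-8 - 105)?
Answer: -27829/113 ≈ -246.27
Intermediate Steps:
Y(h) = 4 + h (Y(h) = h + 4 = 4 + h)
E = -905/452 (E = -2 + 1/(4*(-8 - 105)) = -2 + (1/4)/(-113) = -2 + (1/4)*(-1/113) = -2 - 1/452 = -905/452 ≈ -2.0022)
124*E + Y(-2) = 124*(-905/452) + (4 - 2) = -28055/113 + 2 = -27829/113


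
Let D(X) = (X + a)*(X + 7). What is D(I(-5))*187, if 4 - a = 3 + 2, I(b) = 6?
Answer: 12155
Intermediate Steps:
a = -1 (a = 4 - (3 + 2) = 4 - 1*5 = 4 - 5 = -1)
D(X) = (-1 + X)*(7 + X) (D(X) = (X - 1)*(X + 7) = (-1 + X)*(7 + X))
D(I(-5))*187 = (-7 + 6**2 + 6*6)*187 = (-7 + 36 + 36)*187 = 65*187 = 12155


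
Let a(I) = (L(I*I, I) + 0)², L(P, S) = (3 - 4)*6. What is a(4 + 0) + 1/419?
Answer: 15085/419 ≈ 36.002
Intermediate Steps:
L(P, S) = -6 (L(P, S) = -1*6 = -6)
a(I) = 36 (a(I) = (-6 + 0)² = (-6)² = 36)
a(4 + 0) + 1/419 = 36 + 1/419 = 15085/419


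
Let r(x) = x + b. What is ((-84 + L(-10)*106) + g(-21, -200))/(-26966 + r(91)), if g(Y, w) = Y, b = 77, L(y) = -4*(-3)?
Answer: -1167/26798 ≈ -0.043548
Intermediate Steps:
L(y) = 12
r(x) = 77 + x (r(x) = x + 77 = 77 + x)
((-84 + L(-10)*106) + g(-21, -200))/(-26966 + r(91)) = ((-84 + 12*106) - 21)/(-26966 + (77 + 91)) = ((-84 + 1272) - 21)/(-26966 + 168) = (1188 - 21)/(-26798) = 1167*(-1/26798) = -1167/26798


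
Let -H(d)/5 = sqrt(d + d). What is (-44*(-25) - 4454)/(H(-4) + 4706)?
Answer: -1315327/1845553 - 2795*I*sqrt(2)/1845553 ≈ -0.7127 - 0.0021418*I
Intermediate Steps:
H(d) = -5*sqrt(2)*sqrt(d) (H(d) = -5*sqrt(d + d) = -5*sqrt(2)*sqrt(d))
(-44*(-25) - 4454)/(H(-4) + 4706) = (-44*(-25) - 4454)/(-5*sqrt(2)*sqrt(-4) + 4706) = (1100 - 4454)/(-5*sqrt(2)*2*I + 4706) = -3354/(-10*I*sqrt(2) + 4706) = -3354/(4706 - 10*I*sqrt(2))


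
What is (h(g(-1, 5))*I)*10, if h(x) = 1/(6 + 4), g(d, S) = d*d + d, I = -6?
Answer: -6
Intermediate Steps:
g(d, S) = d + d² (g(d, S) = d² + d = d + d²)
h(x) = ⅒ (h(x) = 1/10 = ⅒)
(h(g(-1, 5))*I)*10 = ((⅒)*(-6))*10 = -⅗*10 = -6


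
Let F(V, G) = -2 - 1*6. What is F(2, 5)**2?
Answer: 64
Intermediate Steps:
F(V, G) = -8 (F(V, G) = -2 - 6 = -8)
F(2, 5)**2 = (-8)**2 = 64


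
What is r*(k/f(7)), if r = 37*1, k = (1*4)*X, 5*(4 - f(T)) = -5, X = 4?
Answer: 592/5 ≈ 118.40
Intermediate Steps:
f(T) = 5 (f(T) = 4 - ⅕*(-5) = 4 + 1 = 5)
k = 16 (k = (1*4)*4 = 4*4 = 16)
r = 37
r*(k/f(7)) = 37*(16/5) = 592/5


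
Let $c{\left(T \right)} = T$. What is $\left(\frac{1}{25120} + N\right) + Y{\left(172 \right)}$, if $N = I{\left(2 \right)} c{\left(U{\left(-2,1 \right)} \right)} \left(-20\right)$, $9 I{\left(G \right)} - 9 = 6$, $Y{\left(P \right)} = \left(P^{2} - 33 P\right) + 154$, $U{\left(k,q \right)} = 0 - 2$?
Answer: $\frac{1818336323}{75360} \approx 24129.0$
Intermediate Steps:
$U{\left(k,q \right)} = -2$
$Y{\left(P \right)} = 154 + P^{2} - 33 P$
$I{\left(G \right)} = \frac{5}{3}$ ($I{\left(G \right)} = 1 + \frac{1}{9} \cdot 6 = 1 + \frac{2}{3} = \frac{5}{3}$)
$N = \frac{200}{3}$ ($N = \frac{5}{3} \left(-2\right) \left(-20\right) = \left(- \frac{10}{3}\right) \left(-20\right) = \frac{200}{3} \approx 66.667$)
$\left(\frac{1}{25120} + N\right) + Y{\left(172 \right)} = \left(\frac{1}{25120} + \frac{200}{3}\right) + \left(154 + 172^{2} - 5676\right) = \left(\frac{1}{25120} + \frac{200}{3}\right) + \left(154 + 29584 - 5676\right) = \frac{5024003}{75360} + 24062 = \frac{1818336323}{75360}$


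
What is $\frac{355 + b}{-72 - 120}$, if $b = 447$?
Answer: $- \frac{401}{96} \approx -4.1771$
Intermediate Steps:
$\frac{355 + b}{-72 - 120} = \frac{355 + 447}{-72 - 120} = \frac{802}{-192} = 802 \left(- \frac{1}{192}\right) = - \frac{401}{96}$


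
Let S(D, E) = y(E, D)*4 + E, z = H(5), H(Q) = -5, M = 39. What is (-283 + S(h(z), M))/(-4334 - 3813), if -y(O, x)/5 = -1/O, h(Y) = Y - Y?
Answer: 9496/317733 ≈ 0.029887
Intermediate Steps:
z = -5
h(Y) = 0
y(O, x) = 5/O (y(O, x) = -(-5)/O = 5/O)
S(D, E) = E + 20/E (S(D, E) = (5/E)*4 + E = 20/E + E = E + 20/E)
(-283 + S(h(z), M))/(-4334 - 3813) = (-283 + (39 + 20/39))/(-4334 - 3813) = (-283 + (39 + 20*(1/39)))/(-8147) = (-283 + (39 + 20/39))*(-1/8147) = (-283 + 1541/39)*(-1/8147) = -9496/39*(-1/8147) = 9496/317733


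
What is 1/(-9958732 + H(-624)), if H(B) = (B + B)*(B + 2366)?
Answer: -1/12132748 ≈ -8.2422e-8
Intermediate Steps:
H(B) = 2*B*(2366 + B) (H(B) = (2*B)*(2366 + B) = 2*B*(2366 + B))
1/(-9958732 + H(-624)) = 1/(-9958732 + 2*(-624)*(2366 - 624)) = 1/(-9958732 + 2*(-624)*1742) = 1/(-9958732 - 2174016) = 1/(-12132748) = -1/12132748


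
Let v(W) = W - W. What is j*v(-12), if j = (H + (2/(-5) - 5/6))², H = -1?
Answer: 0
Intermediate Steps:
v(W) = 0
j = 4489/900 (j = (-1 + (2/(-5) - 5/6))² = (-1 + (2*(-⅕) - 5*⅙))² = (-1 + (-⅖ - ⅚))² = (-1 - 37/30)² = (-67/30)² = 4489/900 ≈ 4.9878)
j*v(-12) = (4489/900)*0 = 0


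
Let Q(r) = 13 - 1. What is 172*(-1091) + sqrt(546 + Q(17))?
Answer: -187652 + 3*sqrt(62) ≈ -1.8763e+5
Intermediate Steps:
Q(r) = 12
172*(-1091) + sqrt(546 + Q(17)) = 172*(-1091) + sqrt(546 + 12) = -187652 + sqrt(558) = -187652 + 3*sqrt(62)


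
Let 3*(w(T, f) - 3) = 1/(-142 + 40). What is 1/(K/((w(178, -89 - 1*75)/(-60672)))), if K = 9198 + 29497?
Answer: -917/718397130240 ≈ -1.2765e-9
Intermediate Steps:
w(T, f) = 917/306 (w(T, f) = 3 + 1/(3*(-142 + 40)) = 3 + (⅓)/(-102) = 3 + (⅓)*(-1/102) = 3 - 1/306 = 917/306)
K = 38695
1/(K/((w(178, -89 - 1*75)/(-60672)))) = 1/(38695/(((917/306)/(-60672)))) = 1/(38695/(((917/306)*(-1/60672)))) = 1/(38695/(-917/18565632)) = 1/(38695*(-18565632/917)) = 1/(-718397130240/917) = -917/718397130240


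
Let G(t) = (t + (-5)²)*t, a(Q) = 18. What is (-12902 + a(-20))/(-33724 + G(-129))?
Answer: 3221/5077 ≈ 0.63443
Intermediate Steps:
G(t) = t*(25 + t) (G(t) = (t + 25)*t = (25 + t)*t = t*(25 + t))
(-12902 + a(-20))/(-33724 + G(-129)) = (-12902 + 18)/(-33724 - 129*(25 - 129)) = -12884/(-33724 - 129*(-104)) = -12884/(-33724 + 13416) = -12884/(-20308) = -12884*(-1/20308) = 3221/5077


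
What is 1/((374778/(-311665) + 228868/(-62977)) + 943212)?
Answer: 19627726705/18513012428337134 ≈ 1.0602e-6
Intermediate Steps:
1/((374778/(-311665) + 228868/(-62977)) + 943212) = 1/((374778*(-1/311665) + 228868*(-1/62977)) + 943212) = 1/((-374778/311665 - 228868/62977) + 943212) = 1/(-94932539326/19627726705 + 943212) = 1/(18513012428337134/19627726705) = 19627726705/18513012428337134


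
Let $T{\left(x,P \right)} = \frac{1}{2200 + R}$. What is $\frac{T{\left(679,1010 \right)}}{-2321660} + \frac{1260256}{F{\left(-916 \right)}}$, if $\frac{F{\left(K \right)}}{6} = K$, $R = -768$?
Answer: $- \frac{523733584148527}{2284011961440} \approx -229.3$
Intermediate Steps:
$F{\left(K \right)} = 6 K$
$T{\left(x,P \right)} = \frac{1}{1432}$ ($T{\left(x,P \right)} = \frac{1}{2200 - 768} = \frac{1}{1432}$)
$\frac{T{\left(679,1010 \right)}}{-2321660} + \frac{1260256}{F{\left(-916 \right)}} = \frac{1}{1432 \left(-2321660\right)} + \frac{1260256}{6 \left(-916\right)} = \frac{1}{1432} \left(- \frac{1}{2321660}\right) + \frac{1260256}{-5496} = - \frac{1}{3324617120} + 1260256 \left(- \frac{1}{5496}\right) = - \frac{1}{3324617120} - \frac{157532}{687} = - \frac{523733584148527}{2284011961440}$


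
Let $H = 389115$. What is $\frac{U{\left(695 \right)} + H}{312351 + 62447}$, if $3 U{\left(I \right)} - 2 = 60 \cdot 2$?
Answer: $\frac{1167467}{1124394} \approx 1.0383$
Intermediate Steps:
$U{\left(I \right)} = \frac{122}{3}$ ($U{\left(I \right)} = \frac{2}{3} + \frac{60 \cdot 2}{3} = \frac{2}{3} + \frac{1}{3} \cdot 120 = \frac{2}{3} + 40 = \frac{122}{3}$)
$\frac{U{\left(695 \right)} + H}{312351 + 62447} = \frac{\frac{122}{3} + 389115}{312351 + 62447} = \frac{1167467}{3 \cdot 374798} = \frac{1167467}{3} \cdot \frac{1}{374798} = \frac{1167467}{1124394}$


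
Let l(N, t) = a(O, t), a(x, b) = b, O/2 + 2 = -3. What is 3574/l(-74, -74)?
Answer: -1787/37 ≈ -48.297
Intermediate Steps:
O = -10 (O = -4 + 2*(-3) = -4 - 6 = -10)
l(N, t) = t
3574/l(-74, -74) = 3574/(-74) = 3574*(-1/74) = -1787/37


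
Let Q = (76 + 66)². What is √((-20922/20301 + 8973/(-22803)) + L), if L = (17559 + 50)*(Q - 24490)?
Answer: I*√201537113773926206984983/51435967 ≈ 8727.9*I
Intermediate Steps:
Q = 20164 (Q = 142² = 20164)
L = -76176534 (L = (17559 + 50)*(20164 - 24490) = 17609*(-4326) = -76176534)
√((-20922/20301 + 8973/(-22803)) + L) = √((-20922/20301 + 8973/(-22803)) - 76176534) = √((-20922*1/20301 + 8973*(-1/22803)) - 76176534) = √((-6974/6767 - 2991/7601) - 76176534) = √(-73249471/51435967 - 76176534) = √(-3918213762247849/51435967) = I*√201537113773926206984983/51435967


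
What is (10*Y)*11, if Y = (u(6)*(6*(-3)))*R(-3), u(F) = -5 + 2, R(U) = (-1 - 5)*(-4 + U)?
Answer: 249480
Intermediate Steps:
R(U) = 24 - 6*U (R(U) = -6*(-4 + U) = 24 - 6*U)
u(F) = -3
Y = 2268 (Y = (-18*(-3))*(24 - 6*(-3)) = (-3*(-18))*(24 + 18) = 54*42 = 2268)
(10*Y)*11 = (10*2268)*11 = 22680*11 = 249480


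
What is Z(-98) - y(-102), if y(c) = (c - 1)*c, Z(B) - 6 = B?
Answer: -10598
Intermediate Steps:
Z(B) = 6 + B
y(c) = c*(-1 + c) (y(c) = (-1 + c)*c = c*(-1 + c))
Z(-98) - y(-102) = (6 - 98) - (-102)*(-1 - 102) = -92 - (-102)*(-103) = -92 - 1*10506 = -92 - 10506 = -10598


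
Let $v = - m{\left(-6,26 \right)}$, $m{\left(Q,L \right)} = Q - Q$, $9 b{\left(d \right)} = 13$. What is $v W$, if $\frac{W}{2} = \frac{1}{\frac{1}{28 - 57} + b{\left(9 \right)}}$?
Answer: $0$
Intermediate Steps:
$b{\left(d \right)} = \frac{13}{9}$ ($b{\left(d \right)} = \frac{1}{9} \cdot 13 = \frac{13}{9}$)
$m{\left(Q,L \right)} = 0$
$v = 0$ ($v = \left(-1\right) 0 = 0$)
$W = \frac{261}{184}$ ($W = \frac{2}{\frac{1}{28 - 57} + \frac{13}{9}} = \frac{2}{\frac{1}{-29} + \frac{13}{9}} = \frac{2}{- \frac{1}{29} + \frac{13}{9}} = \frac{2}{\frac{368}{261}} = 2 \cdot \frac{261}{368} = \frac{261}{184} \approx 1.4185$)
$v W = 0 \cdot \frac{261}{184} = 0$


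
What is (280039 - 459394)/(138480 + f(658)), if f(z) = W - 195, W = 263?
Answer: -179355/138548 ≈ -1.2945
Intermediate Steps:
f(z) = 68 (f(z) = 263 - 195 = 68)
(280039 - 459394)/(138480 + f(658)) = (280039 - 459394)/(138480 + 68) = -179355/138548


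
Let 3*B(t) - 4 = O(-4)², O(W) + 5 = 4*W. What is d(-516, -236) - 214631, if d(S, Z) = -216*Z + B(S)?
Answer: -490520/3 ≈ -1.6351e+5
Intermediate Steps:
O(W) = -5 + 4*W
B(t) = 445/3 (B(t) = 4/3 + (-5 + 4*(-4))²/3 = 4/3 + (-5 - 16)²/3 = 4/3 + (⅓)*(-21)² = 4/3 + (⅓)*441 = 4/3 + 147 = 445/3)
d(S, Z) = 445/3 - 216*Z (d(S, Z) = -216*Z + 445/3 = 445/3 - 216*Z)
d(-516, -236) - 214631 = (445/3 - 216*(-236)) - 214631 = (445/3 + 50976) - 214631 = 153373/3 - 214631 = -490520/3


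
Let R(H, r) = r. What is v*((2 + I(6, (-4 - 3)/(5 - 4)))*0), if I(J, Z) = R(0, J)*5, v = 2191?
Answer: 0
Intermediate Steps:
I(J, Z) = 5*J (I(J, Z) = J*5 = 5*J)
v*((2 + I(6, (-4 - 3)/(5 - 4)))*0) = 2191*((2 + 5*6)*0) = 2191*((2 + 30)*0) = 2191*(32*0) = 2191*0 = 0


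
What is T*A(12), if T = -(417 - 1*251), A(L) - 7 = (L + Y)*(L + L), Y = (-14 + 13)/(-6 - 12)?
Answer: -147574/3 ≈ -49191.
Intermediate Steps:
Y = 1/18 (Y = -1/(-18) = -1*(-1/18) = 1/18 ≈ 0.055556)
A(L) = 7 + 2*L*(1/18 + L) (A(L) = 7 + (L + 1/18)*(L + L) = 7 + (1/18 + L)*(2*L) = 7 + 2*L*(1/18 + L))
T = -166 (T = -(417 - 251) = -1*166 = -166)
T*A(12) = -166*(7 + 2*12² + (⅑)*12) = -166*(7 + 2*144 + 4/3) = -166*(7 + 288 + 4/3) = -166*889/3 = -147574/3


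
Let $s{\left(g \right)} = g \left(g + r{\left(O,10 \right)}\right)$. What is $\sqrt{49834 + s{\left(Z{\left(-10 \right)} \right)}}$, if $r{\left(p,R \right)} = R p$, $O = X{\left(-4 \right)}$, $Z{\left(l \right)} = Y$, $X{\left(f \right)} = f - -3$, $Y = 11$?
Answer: $\sqrt{49845} \approx 223.26$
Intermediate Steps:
$X{\left(f \right)} = 3 + f$ ($X{\left(f \right)} = f + 3 = 3 + f$)
$Z{\left(l \right)} = 11$
$O = -1$ ($O = 3 - 4 = -1$)
$s{\left(g \right)} = g \left(-10 + g\right)$ ($s{\left(g \right)} = g \left(g + 10 \left(-1\right)\right) = g \left(g - 10\right) = g \left(-10 + g\right)$)
$\sqrt{49834 + s{\left(Z{\left(-10 \right)} \right)}} = \sqrt{49834 + 11 \left(-10 + 11\right)} = \sqrt{49834 + 11 \cdot 1} = \sqrt{49834 + 11} = \sqrt{49845}$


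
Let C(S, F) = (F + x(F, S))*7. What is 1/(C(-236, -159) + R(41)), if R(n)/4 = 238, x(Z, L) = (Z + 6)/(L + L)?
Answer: -472/74921 ≈ -0.0063000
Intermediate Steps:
x(Z, L) = (6 + Z)/(2*L) (x(Z, L) = (6 + Z)/((2*L)) = (6 + Z)*(1/(2*L)) = (6 + Z)/(2*L))
R(n) = 952 (R(n) = 4*238 = 952)
C(S, F) = 7*F + 7*(6 + F)/(2*S) (C(S, F) = (F + (6 + F)/(2*S))*7 = 7*F + 7*(6 + F)/(2*S))
1/(C(-236, -159) + R(41)) = 1/((7/2)*(6 - 159 + 2*(-159)*(-236))/(-236) + 952) = 1/((7/2)*(-1/236)*(6 - 159 + 75048) + 952) = 1/((7/2)*(-1/236)*74895 + 952) = 1/(-524265/472 + 952) = 1/(-74921/472) = -472/74921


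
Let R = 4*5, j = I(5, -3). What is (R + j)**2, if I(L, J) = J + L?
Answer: 484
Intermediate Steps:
j = 2 (j = -3 + 5 = 2)
R = 20
(R + j)**2 = (20 + 2)**2 = 22**2 = 484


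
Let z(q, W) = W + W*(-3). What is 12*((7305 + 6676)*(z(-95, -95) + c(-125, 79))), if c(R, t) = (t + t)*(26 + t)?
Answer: 2815214160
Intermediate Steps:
c(R, t) = 2*t*(26 + t) (c(R, t) = (2*t)*(26 + t) = 2*t*(26 + t))
z(q, W) = -2*W (z(q, W) = W - 3*W = -2*W)
12*((7305 + 6676)*(z(-95, -95) + c(-125, 79))) = 12*((7305 + 6676)*(-2*(-95) + 2*79*(26 + 79))) = 12*(13981*(190 + 2*79*105)) = 12*(13981*(190 + 16590)) = 12*(13981*16780) = 12*234601180 = 2815214160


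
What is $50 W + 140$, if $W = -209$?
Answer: $-10310$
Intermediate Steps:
$50 W + 140 = 50 \left(-209\right) + 140 = -10450 + 140 = -10310$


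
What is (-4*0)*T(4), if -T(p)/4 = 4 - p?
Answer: 0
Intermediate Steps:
T(p) = -16 + 4*p (T(p) = -4*(4 - p) = -16 + 4*p)
(-4*0)*T(4) = (-4*0)*(-16 + 4*4) = 0*(-16 + 16) = 0*0 = 0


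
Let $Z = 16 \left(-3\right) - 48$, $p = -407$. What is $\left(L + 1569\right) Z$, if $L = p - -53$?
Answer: $-116640$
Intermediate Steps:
$L = -354$ ($L = -407 - -53 = -407 + 53 = -354$)
$Z = -96$ ($Z = -48 - 48 = -96$)
$\left(L + 1569\right) Z = \left(-354 + 1569\right) \left(-96\right) = 1215 \left(-96\right) = -116640$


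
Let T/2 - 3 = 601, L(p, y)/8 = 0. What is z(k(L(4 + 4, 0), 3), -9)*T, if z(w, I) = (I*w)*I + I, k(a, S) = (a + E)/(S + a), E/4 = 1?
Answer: 119592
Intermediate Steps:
E = 4 (E = 4*1 = 4)
L(p, y) = 0 (L(p, y) = 8*0 = 0)
k(a, S) = (4 + a)/(S + a) (k(a, S) = (a + 4)/(S + a) = (4 + a)/(S + a))
T = 1208 (T = 6 + 2*601 = 6 + 1202 = 1208)
z(w, I) = I + w*I**2 (z(w, I) = w*I**2 + I = I + w*I**2)
z(k(L(4 + 4, 0), 3), -9)*T = -9*(1 - 9*(4 + 0)/(3 + 0))*1208 = -9*(1 - 9*4/3)*1208 = -9*(1 - 12)*1208 = -9*(-11)*1208 = 99*1208 = 119592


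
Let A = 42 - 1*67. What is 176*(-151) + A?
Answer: -26601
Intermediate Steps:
A = -25 (A = 42 - 67 = -25)
176*(-151) + A = 176*(-151) - 25 = -26576 - 25 = -26601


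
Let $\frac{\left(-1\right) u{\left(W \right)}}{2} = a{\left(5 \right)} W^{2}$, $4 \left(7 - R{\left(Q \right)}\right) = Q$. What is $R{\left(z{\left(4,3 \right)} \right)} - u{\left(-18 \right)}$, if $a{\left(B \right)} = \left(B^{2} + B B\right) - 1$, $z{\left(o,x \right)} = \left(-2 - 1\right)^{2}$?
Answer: $\frac{127027}{4} \approx 31757.0$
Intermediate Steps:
$z{\left(o,x \right)} = 9$ ($z{\left(o,x \right)} = \left(-3\right)^{2} = 9$)
$R{\left(Q \right)} = 7 - \frac{Q}{4}$
$a{\left(B \right)} = -1 + 2 B^{2}$ ($a{\left(B \right)} = \left(B^{2} + B^{2}\right) - 1 = 2 B^{2} - 1 = -1 + 2 B^{2}$)
$u{\left(W \right)} = - 98 W^{2}$ ($u{\left(W \right)} = - 2 \left(-1 + 2 \cdot 5^{2}\right) W^{2} = - 2 \left(-1 + 2 \cdot 25\right) W^{2} = - 2 \left(-1 + 50\right) W^{2} = - 2 \cdot 49 W^{2} = - 98 W^{2}$)
$R{\left(z{\left(4,3 \right)} \right)} - u{\left(-18 \right)} = \left(7 - \frac{9}{4}\right) - - 98 \left(-18\right)^{2} = \left(7 - \frac{9}{4}\right) - \left(-98\right) 324 = \frac{19}{4} - -31752 = \frac{19}{4} + 31752 = \frac{127027}{4}$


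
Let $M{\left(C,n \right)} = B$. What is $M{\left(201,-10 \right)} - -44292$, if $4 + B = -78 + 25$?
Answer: $44235$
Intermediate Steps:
$B = -57$ ($B = -4 + \left(-78 + 25\right) = -4 - 53 = -57$)
$M{\left(C,n \right)} = -57$
$M{\left(201,-10 \right)} - -44292 = -57 - -44292 = -57 + 44292 = 44235$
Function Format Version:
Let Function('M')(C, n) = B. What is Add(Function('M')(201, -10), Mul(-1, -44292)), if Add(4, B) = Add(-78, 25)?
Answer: 44235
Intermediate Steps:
B = -57 (B = Add(-4, Add(-78, 25)) = Add(-4, -53) = -57)
Function('M')(C, n) = -57
Add(Function('M')(201, -10), Mul(-1, -44292)) = Add(-57, Mul(-1, -44292)) = Add(-57, 44292) = 44235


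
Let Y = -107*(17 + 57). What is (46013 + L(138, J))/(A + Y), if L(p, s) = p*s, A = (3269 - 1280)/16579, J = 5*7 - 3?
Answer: -836062391/131270533 ≈ -6.3690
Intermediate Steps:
J = 32 (J = 35 - 3 = 32)
A = 1989/16579 (A = 1989*(1/16579) = 1989/16579 ≈ 0.11997)
Y = -7918 (Y = -107*74 = -7918)
(46013 + L(138, J))/(A + Y) = (46013 + 138*32)/(1989/16579 - 7918) = (46013 + 4416)/(-131270533/16579) = 50429*(-16579/131270533) = -836062391/131270533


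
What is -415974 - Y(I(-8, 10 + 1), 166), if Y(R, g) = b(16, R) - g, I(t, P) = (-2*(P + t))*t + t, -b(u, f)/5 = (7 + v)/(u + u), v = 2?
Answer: -13305811/32 ≈ -4.1581e+5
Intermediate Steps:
b(u, f) = -45/(2*u) (b(u, f) = -5*(7 + 2)/(u + u) = -45/(2*u))
I(t, P) = t + t*(-2*P - 2*t) (I(t, P) = (-2*P - 2*t)*t + t = t*(-2*P - 2*t) + t = t + t*(-2*P - 2*t))
Y(R, g) = -45/32 - g (Y(R, g) = -45/2/16 - g = -45/2*1/16 - g = -45/32 - g)
-415974 - Y(I(-8, 10 + 1), 166) = -415974 - (-45/32 - 1*166) = -415974 - (-45/32 - 166) = -415974 - 1*(-5357/32) = -415974 + 5357/32 = -13305811/32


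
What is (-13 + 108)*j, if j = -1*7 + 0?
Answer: -665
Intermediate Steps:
j = -7 (j = -7 + 0 = -7)
(-13 + 108)*j = (-13 + 108)*(-7) = 95*(-7) = -665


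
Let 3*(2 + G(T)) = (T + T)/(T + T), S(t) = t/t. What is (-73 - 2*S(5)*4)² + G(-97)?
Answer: 19678/3 ≈ 6559.3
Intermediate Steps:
S(t) = 1
G(T) = -5/3 (G(T) = -2 + ((T + T)/(T + T))/3 = -2 + ((2*T)/((2*T)))/3 = -2 + ((2*T)*(1/(2*T)))/3 = -2 + (⅓)*1 = -2 + ⅓ = -5/3)
(-73 - 2*S(5)*4)² + G(-97) = (-73 - 2*1*4)² - 5/3 = (-73 - 2*4)² - 5/3 = (-73 - 8)² - 5/3 = (-81)² - 5/3 = 6561 - 5/3 = 19678/3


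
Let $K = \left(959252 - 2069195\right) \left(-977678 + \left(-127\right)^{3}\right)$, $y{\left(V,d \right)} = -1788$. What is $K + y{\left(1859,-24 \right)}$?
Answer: $3358755222735$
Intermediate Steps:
$K = 3358755224523$ ($K = - 1109943 \left(-977678 - 2048383\right) = \left(-1109943\right) \left(-3026061\right) = 3358755224523$)
$K + y{\left(1859,-24 \right)} = 3358755224523 - 1788 = 3358755222735$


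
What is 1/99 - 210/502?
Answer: -10144/24849 ≈ -0.40823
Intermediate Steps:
1/99 - 210/502 = 1*(1/99) - 210*1/502 = 1/99 - 105/251 = -10144/24849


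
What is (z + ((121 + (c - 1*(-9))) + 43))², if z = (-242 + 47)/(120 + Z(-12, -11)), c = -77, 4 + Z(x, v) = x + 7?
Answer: 12159169/1369 ≈ 8881.8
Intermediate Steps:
Z(x, v) = 3 + x (Z(x, v) = -4 + (x + 7) = -4 + (7 + x) = 3 + x)
z = -65/37 (z = (-242 + 47)/(120 + (3 - 12)) = -195/(120 - 9) = -195/111 = -195*1/111 = -65/37 ≈ -1.7568)
(z + ((121 + (c - 1*(-9))) + 43))² = (-65/37 + ((121 + (-77 - 1*(-9))) + 43))² = (-65/37 + ((121 + (-77 + 9)) + 43))² = (-65/37 + ((121 - 68) + 43))² = (-65/37 + (53 + 43))² = (-65/37 + 96)² = (3487/37)² = 12159169/1369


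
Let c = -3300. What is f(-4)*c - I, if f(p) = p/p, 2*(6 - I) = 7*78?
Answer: -3033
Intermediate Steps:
I = -267 (I = 6 - 7*78/2 = 6 - ½*546 = 6 - 273 = -267)
f(p) = 1
f(-4)*c - I = 1*(-3300) - 1*(-267) = -3300 + 267 = -3033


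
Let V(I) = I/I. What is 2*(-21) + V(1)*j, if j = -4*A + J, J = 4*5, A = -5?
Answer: -2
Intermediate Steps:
V(I) = 1
J = 20
j = 40 (j = -4*(-5) + 20 = 20 + 20 = 40)
2*(-21) + V(1)*j = 2*(-21) + 1*40 = -42 + 40 = -2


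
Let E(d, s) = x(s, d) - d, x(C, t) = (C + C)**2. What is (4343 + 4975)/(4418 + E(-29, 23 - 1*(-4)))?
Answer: 9318/7363 ≈ 1.2655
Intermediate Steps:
x(C, t) = 4*C**2 (x(C, t) = (2*C)**2 = 4*C**2)
E(d, s) = -d + 4*s**2 (E(d, s) = 4*s**2 - d = -d + 4*s**2)
(4343 + 4975)/(4418 + E(-29, 23 - 1*(-4))) = (4343 + 4975)/(4418 + (-1*(-29) + 4*(23 - 1*(-4))**2)) = 9318/(4418 + (29 + 4*(23 + 4)**2)) = 9318/(4418 + (29 + 4*27**2)) = 9318/(4418 + (29 + 4*729)) = 9318/(4418 + (29 + 2916)) = 9318/(4418 + 2945) = 9318/7363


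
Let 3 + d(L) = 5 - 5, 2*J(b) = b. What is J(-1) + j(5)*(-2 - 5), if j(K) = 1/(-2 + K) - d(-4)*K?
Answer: -647/6 ≈ -107.83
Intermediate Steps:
J(b) = b/2
d(L) = -3 (d(L) = -3 + (5 - 5) = -3 + 0 = -3)
j(K) = 1/(-2 + K) + 3*K (j(K) = 1/(-2 + K) - (-3)*K = 1/(-2 + K) + 3*K)
J(-1) + j(5)*(-2 - 5) = (½)*(-1) + ((1 - 6*5 + 3*5²)/(-2 + 5))*(-2 - 5) = -½ + ((1 - 30 + 3*25)/3)*(-7) = -½ + ((1 - 30 + 75)/3)*(-7) = -½ + ((⅓)*46)*(-7) = -½ + (46/3)*(-7) = -½ - 322/3 = -647/6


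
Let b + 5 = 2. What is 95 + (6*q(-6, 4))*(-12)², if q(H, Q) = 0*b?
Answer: 95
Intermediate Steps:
b = -3 (b = -5 + 2 = -3)
q(H, Q) = 0 (q(H, Q) = 0*(-3) = 0)
95 + (6*q(-6, 4))*(-12)² = 95 + (6*0)*(-12)² = 95 + 0*144 = 95 + 0 = 95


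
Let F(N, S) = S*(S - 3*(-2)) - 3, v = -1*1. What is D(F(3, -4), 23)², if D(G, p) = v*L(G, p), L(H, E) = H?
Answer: 121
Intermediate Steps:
v = -1
F(N, S) = -3 + S*(6 + S) (F(N, S) = S*(S + 6) - 3 = S*(6 + S) - 3 = -3 + S*(6 + S))
D(G, p) = -G
D(F(3, -4), 23)² = (-(-3 + (-4)² + 6*(-4)))² = (-(-3 + 16 - 24))² = (-1*(-11))² = 11² = 121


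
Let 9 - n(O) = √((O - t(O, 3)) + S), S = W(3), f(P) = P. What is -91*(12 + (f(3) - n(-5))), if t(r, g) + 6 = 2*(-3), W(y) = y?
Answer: -546 - 91*√10 ≈ -833.77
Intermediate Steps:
t(r, g) = -12 (t(r, g) = -6 + 2*(-3) = -6 - 6 = -12)
S = 3
n(O) = 9 - √(15 + O) (n(O) = 9 - √((O - 1*(-12)) + 3) = 9 - √((O + 12) + 3) = 9 - √((12 + O) + 3) = 9 - √(15 + O))
-91*(12 + (f(3) - n(-5))) = -91*(12 + (3 - (9 - √(15 - 5)))) = -91*(12 + (3 - (9 - √10))) = -91*(12 + (3 + (-9 + √10))) = -91*(12 + (-6 + √10)) = -91*(6 + √10) = -546 - 91*√10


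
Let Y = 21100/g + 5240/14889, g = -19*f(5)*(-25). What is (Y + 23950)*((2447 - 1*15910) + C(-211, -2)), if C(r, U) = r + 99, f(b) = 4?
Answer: -30672624665225/94297 ≈ -3.2528e+8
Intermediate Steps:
g = 1900 (g = -19*4*(-25) = -76*(-25) = 1900)
C(r, U) = 99 + r
Y = 3241139/282891 (Y = 21100/1900 + 5240/14889 = 21100*(1/1900) + 5240*(1/14889) = 211/19 + 5240/14889 = 3241139/282891 ≈ 11.457)
(Y + 23950)*((2447 - 1*15910) + C(-211, -2)) = (3241139/282891 + 23950)*((2447 - 1*15910) + (99 - 211)) = 6778480589*((2447 - 15910) - 112)/282891 = 6778480589*(-13463 - 112)/282891 = (6778480589/282891)*(-13575) = -30672624665225/94297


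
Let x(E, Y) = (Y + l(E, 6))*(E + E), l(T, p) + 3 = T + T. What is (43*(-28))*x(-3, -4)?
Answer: -93912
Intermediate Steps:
l(T, p) = -3 + 2*T (l(T, p) = -3 + (T + T) = -3 + 2*T)
x(E, Y) = 2*E*(-3 + Y + 2*E) (x(E, Y) = (Y + (-3 + 2*E))*(E + E) = (-3 + Y + 2*E)*(2*E) = 2*E*(-3 + Y + 2*E))
(43*(-28))*x(-3, -4) = (43*(-28))*(2*(-3)*(-3 - 4 + 2*(-3))) = -2408*(-3)*(-3 - 4 - 6) = -2408*(-3)*(-13) = -1204*78 = -93912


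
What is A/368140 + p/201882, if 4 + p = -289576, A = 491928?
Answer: -911821588/9290104935 ≈ -0.098150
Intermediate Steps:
p = -289580 (p = -4 - 289576 = -289580)
A/368140 + p/201882 = 491928/368140 - 289580/201882 = 491928*(1/368140) - 289580*1/201882 = 122982/92035 - 144790/100941 = -911821588/9290104935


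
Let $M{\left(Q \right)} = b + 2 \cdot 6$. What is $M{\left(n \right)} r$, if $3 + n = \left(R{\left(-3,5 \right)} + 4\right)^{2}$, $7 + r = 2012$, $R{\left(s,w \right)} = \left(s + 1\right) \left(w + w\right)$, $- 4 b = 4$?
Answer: $22055$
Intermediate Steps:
$b = -1$ ($b = \left(- \frac{1}{4}\right) 4 = -1$)
$R{\left(s,w \right)} = 2 w \left(1 + s\right)$ ($R{\left(s,w \right)} = \left(1 + s\right) 2 w = 2 w \left(1 + s\right)$)
$r = 2005$ ($r = -7 + 2012 = 2005$)
$n = 253$ ($n = -3 + \left(2 \cdot 5 \left(1 - 3\right) + 4\right)^{2} = -3 + \left(2 \cdot 5 \left(-2\right) + 4\right)^{2} = -3 + \left(-20 + 4\right)^{2} = -3 + \left(-16\right)^{2} = -3 + 256 = 253$)
$M{\left(Q \right)} = 11$ ($M{\left(Q \right)} = -1 + 2 \cdot 6 = -1 + 12 = 11$)
$M{\left(n \right)} r = 11 \cdot 2005 = 22055$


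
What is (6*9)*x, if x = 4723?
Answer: 255042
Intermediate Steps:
(6*9)*x = (6*9)*4723 = 54*4723 = 255042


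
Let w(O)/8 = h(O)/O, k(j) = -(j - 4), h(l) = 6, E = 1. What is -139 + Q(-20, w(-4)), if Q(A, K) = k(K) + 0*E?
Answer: -123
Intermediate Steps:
k(j) = 4 - j (k(j) = -(-4 + j) = 4 - j)
w(O) = 48/O (w(O) = 8*(6/O) = 48/O)
Q(A, K) = 4 - K (Q(A, K) = (4 - K) + 0*1 = (4 - K) + 0 = 4 - K)
-139 + Q(-20, w(-4)) = -139 + (4 - 48/(-4)) = -139 + (4 - 48*(-1)/4) = -139 + (4 - 1*(-12)) = -139 + (4 + 12) = -139 + 16 = -123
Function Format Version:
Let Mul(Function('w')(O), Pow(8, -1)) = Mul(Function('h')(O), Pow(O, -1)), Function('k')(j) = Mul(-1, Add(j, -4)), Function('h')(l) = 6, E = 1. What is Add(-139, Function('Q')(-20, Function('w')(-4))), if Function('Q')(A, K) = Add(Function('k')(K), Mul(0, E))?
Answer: -123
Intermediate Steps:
Function('k')(j) = Add(4, Mul(-1, j)) (Function('k')(j) = Mul(-1, Add(-4, j)) = Add(4, Mul(-1, j)))
Function('w')(O) = Mul(48, Pow(O, -1)) (Function('w')(O) = Mul(8, Mul(6, Pow(O, -1))) = Mul(48, Pow(O, -1)))
Function('Q')(A, K) = Add(4, Mul(-1, K)) (Function('Q')(A, K) = Add(Add(4, Mul(-1, K)), Mul(0, 1)) = Add(Add(4, Mul(-1, K)), 0) = Add(4, Mul(-1, K)))
Add(-139, Function('Q')(-20, Function('w')(-4))) = Add(-139, Add(4, Mul(-1, Mul(48, Pow(-4, -1))))) = Add(-139, Add(4, Mul(-1, Mul(48, Rational(-1, 4))))) = Add(-139, Add(4, Mul(-1, -12))) = Add(-139, Add(4, 12)) = Add(-139, 16) = -123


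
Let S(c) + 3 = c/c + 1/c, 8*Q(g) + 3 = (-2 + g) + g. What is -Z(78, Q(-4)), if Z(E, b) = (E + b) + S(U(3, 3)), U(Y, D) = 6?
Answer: -1789/24 ≈ -74.542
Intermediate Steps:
Q(g) = -5/8 + g/4 (Q(g) = -3/8 + ((-2 + g) + g)/8 = -3/8 + (-2 + 2*g)/8 = -3/8 + (-¼ + g/4) = -5/8 + g/4)
S(c) = -2 + 1/c (S(c) = -3 + (c/c + 1/c) = -3 + (1 + 1/c) = -2 + 1/c)
Z(E, b) = -11/6 + E + b (Z(E, b) = (E + b) + (-2 + 1/6) = (E + b) + (-2 + ⅙) = (E + b) - 11/6 = -11/6 + E + b)
-Z(78, Q(-4)) = -(-11/6 + 78 + (-5/8 + (¼)*(-4))) = -(-11/6 + 78 + (-5/8 - 1)) = -(-11/6 + 78 - 13/8) = -1*1789/24 = -1789/24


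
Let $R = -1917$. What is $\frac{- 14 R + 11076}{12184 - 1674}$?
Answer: $\frac{18957}{5255} \approx 3.6074$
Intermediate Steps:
$\frac{- 14 R + 11076}{12184 - 1674} = \frac{\left(-14\right) \left(-1917\right) + 11076}{12184 - 1674} = \frac{26838 + 11076}{10510} = 37914 \cdot \frac{1}{10510} = \frac{18957}{5255}$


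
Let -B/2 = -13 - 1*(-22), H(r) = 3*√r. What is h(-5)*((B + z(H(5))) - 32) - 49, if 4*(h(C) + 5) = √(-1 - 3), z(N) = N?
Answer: -49 + (10 - I)*(50 - 3*√5)/2 ≈ 167.46 - 21.646*I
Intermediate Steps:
B = -18 (B = -2*(-13 - 1*(-22)) = -2*(-13 + 22) = -2*9 = -18)
h(C) = -5 + I/2 (h(C) = -5 + √(-1 - 3)/4 = -5 + √(-4)/4 = -5 + (2*I)/4 = -5 + I/2)
h(-5)*((B + z(H(5))) - 32) - 49 = (-5 + I/2)*((-18 + 3*√5) - 32) - 49 = (-5 + I/2)*(-50 + 3*√5) - 49 = (-50 + 3*√5)*(-5 + I/2) - 49 = -49 + (-50 + 3*√5)*(-5 + I/2)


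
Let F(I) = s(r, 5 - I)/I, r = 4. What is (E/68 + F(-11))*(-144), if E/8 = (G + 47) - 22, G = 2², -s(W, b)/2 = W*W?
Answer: -170208/187 ≈ -910.20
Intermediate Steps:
s(W, b) = -2*W² (s(W, b) = -2*W*W = -2*W²)
G = 4
E = 232 (E = 8*((4 + 47) - 22) = 8*(51 - 22) = 8*29 = 232)
F(I) = -32/I (F(I) = (-2*4²)/I = (-2*16)/I = -32/I)
(E/68 + F(-11))*(-144) = (232/68 - 32/(-11))*(-144) = (232*(1/68) - 32*(-1/11))*(-144) = (58/17 + 32/11)*(-144) = (1182/187)*(-144) = -170208/187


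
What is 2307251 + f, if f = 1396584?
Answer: 3703835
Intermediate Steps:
2307251 + f = 2307251 + 1396584 = 3703835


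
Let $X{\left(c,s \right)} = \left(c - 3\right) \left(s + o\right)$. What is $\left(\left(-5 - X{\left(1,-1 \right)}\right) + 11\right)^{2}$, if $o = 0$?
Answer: $16$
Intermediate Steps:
$X{\left(c,s \right)} = s \left(-3 + c\right)$ ($X{\left(c,s \right)} = \left(c - 3\right) \left(s + 0\right) = \left(-3 + c\right) s = s \left(-3 + c\right)$)
$\left(\left(-5 - X{\left(1,-1 \right)}\right) + 11\right)^{2} = \left(\left(-5 - - (-3 + 1)\right) + 11\right)^{2} = \left(\left(-5 - \left(-1\right) \left(-2\right)\right) + 11\right)^{2} = \left(\left(-5 - 2\right) + 11\right)^{2} = \left(-7 + 11\right)^{2} = 4^{2} = 16$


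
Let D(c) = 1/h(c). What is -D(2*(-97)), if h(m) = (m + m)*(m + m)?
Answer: -1/150544 ≈ -6.6426e-6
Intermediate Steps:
h(m) = 4*m² (h(m) = (2*m)*(2*m) = 4*m²)
D(c) = 1/(4*c²)
-D(2*(-97)) = -1/(4*(2*(-97))²) = -1/(4*(-194)²) = -1/(4*37636) = -1*1/150544 = -1/150544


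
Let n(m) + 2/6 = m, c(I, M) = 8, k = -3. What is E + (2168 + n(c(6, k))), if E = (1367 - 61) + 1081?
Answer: 13688/3 ≈ 4562.7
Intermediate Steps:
n(m) = -1/3 + m
E = 2387 (E = 1306 + 1081 = 2387)
E + (2168 + n(c(6, k))) = 2387 + (2168 + (-1/3 + 8)) = 2387 + (2168 + 23/3) = 2387 + 6527/3 = 13688/3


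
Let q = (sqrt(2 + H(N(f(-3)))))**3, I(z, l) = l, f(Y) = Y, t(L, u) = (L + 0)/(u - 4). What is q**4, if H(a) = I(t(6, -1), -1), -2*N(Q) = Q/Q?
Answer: 1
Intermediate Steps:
t(L, u) = L/(-4 + u)
N(Q) = -1/2 (N(Q) = -Q/(2*Q) = -1/2*1 = -1/2)
H(a) = -1
q = 1 (q = (sqrt(2 - 1))**3 = (sqrt(1))**3 = 1**3 = 1)
q**4 = 1**4 = 1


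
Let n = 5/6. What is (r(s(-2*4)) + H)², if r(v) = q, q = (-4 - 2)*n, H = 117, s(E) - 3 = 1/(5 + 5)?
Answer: 12544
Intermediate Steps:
n = ⅚ (n = 5*(⅙) = ⅚ ≈ 0.83333)
s(E) = 31/10 (s(E) = 3 + 1/(5 + 5) = 3 + 1/10 = 3 + ⅒ = 31/10)
q = -5 (q = (-4 - 2)*(⅚) = -6*⅚ = -5)
r(v) = -5
(r(s(-2*4)) + H)² = (-5 + 117)² = 112² = 12544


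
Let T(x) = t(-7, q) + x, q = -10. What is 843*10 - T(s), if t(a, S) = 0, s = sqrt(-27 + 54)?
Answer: 8430 - 3*sqrt(3) ≈ 8424.8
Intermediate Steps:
s = 3*sqrt(3) (s = sqrt(27) = 3*sqrt(3) ≈ 5.1962)
T(x) = x (T(x) = 0 + x = x)
843*10 - T(s) = 843*10 - 3*sqrt(3) = 8430 - 3*sqrt(3)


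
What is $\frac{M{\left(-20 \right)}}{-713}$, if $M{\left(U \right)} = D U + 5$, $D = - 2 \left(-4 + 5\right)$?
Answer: $- \frac{45}{713} \approx -0.063114$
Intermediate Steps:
$D = -2$ ($D = \left(-2\right) 1 = -2$)
$M{\left(U \right)} = 5 - 2 U$ ($M{\left(U \right)} = - 2 U + 5 = 5 - 2 U$)
$\frac{M{\left(-20 \right)}}{-713} = \frac{5 - -40}{-713} = \left(5 + 40\right) \left(- \frac{1}{713}\right) = 45 \left(- \frac{1}{713}\right) = - \frac{45}{713}$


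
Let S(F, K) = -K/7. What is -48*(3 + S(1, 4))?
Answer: -816/7 ≈ -116.57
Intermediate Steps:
S(F, K) = -K/7
-48*(3 + S(1, 4)) = -48*(3 - ⅐*4) = -48*(3 - 4/7) = -48*17/7 = -816/7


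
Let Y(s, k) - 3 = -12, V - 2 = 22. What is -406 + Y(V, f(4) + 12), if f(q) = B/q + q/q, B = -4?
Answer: -415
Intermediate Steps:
V = 24 (V = 2 + 22 = 24)
f(q) = 1 - 4/q (f(q) = -4/q + q/q = -4/q + 1 = 1 - 4/q)
Y(s, k) = -9 (Y(s, k) = 3 - 12 = -9)
-406 + Y(V, f(4) + 12) = -406 - 9 = -415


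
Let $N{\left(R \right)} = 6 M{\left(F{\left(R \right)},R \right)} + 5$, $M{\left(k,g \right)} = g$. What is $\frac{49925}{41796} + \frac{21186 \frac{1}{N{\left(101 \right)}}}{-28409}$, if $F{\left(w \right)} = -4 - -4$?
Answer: $\frac{865707617519}{725490746604} \approx 1.1933$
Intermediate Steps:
$F{\left(w \right)} = 0$ ($F{\left(w \right)} = -4 + 4 = 0$)
$N{\left(R \right)} = 5 + 6 R$ ($N{\left(R \right)} = 6 R + 5 = 5 + 6 R$)
$\frac{49925}{41796} + \frac{21186 \frac{1}{N{\left(101 \right)}}}{-28409} = \frac{49925}{41796} + \frac{21186 \frac{1}{5 + 6 \cdot 101}}{-28409} = 49925 \cdot \frac{1}{41796} + \frac{21186}{5 + 606} \left(- \frac{1}{28409}\right) = \frac{49925}{41796} + \frac{21186}{611} \left(- \frac{1}{28409}\right) = \frac{49925}{41796} - \frac{21186}{17357899} = \frac{865707617519}{725490746604}$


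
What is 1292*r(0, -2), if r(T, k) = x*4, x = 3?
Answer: 15504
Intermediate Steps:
r(T, k) = 12 (r(T, k) = 3*4 = 12)
1292*r(0, -2) = 1292*12 = 15504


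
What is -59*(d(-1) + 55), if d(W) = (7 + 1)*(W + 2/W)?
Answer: -1829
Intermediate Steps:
d(W) = 8*W + 16/W (d(W) = 8*(W + 2/W) = 8*W + 16/W)
-59*(d(-1) + 55) = -59*((8*(-1) + 16/(-1)) + 55) = -59*((-8 + 16*(-1)) + 55) = -59*((-8 - 16) + 55) = -59*(-24 + 55) = -59*31 = -1829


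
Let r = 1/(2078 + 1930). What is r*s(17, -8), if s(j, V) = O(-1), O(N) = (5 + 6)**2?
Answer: 121/4008 ≈ 0.030190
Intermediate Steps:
O(N) = 121 (O(N) = 11**2 = 121)
s(j, V) = 121
r = 1/4008 ≈ 0.00024950
r*s(17, -8) = (1/4008)*121 = 121/4008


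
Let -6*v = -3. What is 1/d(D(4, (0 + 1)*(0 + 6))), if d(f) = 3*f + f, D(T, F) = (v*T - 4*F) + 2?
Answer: -1/80 ≈ -0.012500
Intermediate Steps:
v = ½ (v = -⅙*(-3) = ½ ≈ 0.50000)
D(T, F) = 2 + T/2 - 4*F (D(T, F) = (T/2 - 4*F) + 2 = 2 + T/2 - 4*F)
d(f) = 4*f
1/d(D(4, (0 + 1)*(0 + 6))) = 1/(4*(2 + (½)*4 - 4*(0 + 1)*(0 + 6))) = 1/(4*(2 + 2 - 4*6)) = 1/(4*(2 + 2 - 24)) = 1/(4*(-20)) = 1/(-80) = -1/80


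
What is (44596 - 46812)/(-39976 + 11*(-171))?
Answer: 2216/41857 ≈ 0.052942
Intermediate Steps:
(44596 - 46812)/(-39976 + 11*(-171)) = -2216/(-39976 - 1881) = -2216/(-41857) = -2216*(-1/41857) = 2216/41857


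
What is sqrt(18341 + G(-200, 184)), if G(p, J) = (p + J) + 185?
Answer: sqrt(18510) ≈ 136.05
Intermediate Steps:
G(p, J) = 185 + J + p (G(p, J) = (J + p) + 185 = 185 + J + p)
sqrt(18341 + G(-200, 184)) = sqrt(18341 + (185 + 184 - 200)) = sqrt(18341 + 169) = sqrt(18510)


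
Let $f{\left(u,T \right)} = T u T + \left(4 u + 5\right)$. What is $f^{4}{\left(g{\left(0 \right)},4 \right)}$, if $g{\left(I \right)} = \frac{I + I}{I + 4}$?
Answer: $625$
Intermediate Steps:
$g{\left(I \right)} = \frac{2 I}{4 + I}$
$f{\left(u,T \right)} = 5 + 4 u + u T^{2}$ ($f{\left(u,T \right)} = u T^{2} + \left(5 + 4 u\right) = 5 + 4 u + u T^{2}$)
$f^{4}{\left(g{\left(0 \right)},4 \right)} = \left(5 + 4 \cdot 2 \cdot 0 \frac{1}{4 + 0} + 2 \cdot 0 \frac{1}{4 + 0} \cdot 4^{2}\right)^{4} = \left(5 + 4 \cdot 2 \cdot 0 \cdot \frac{1}{4} + 2 \cdot 0 \cdot \frac{1}{4} \cdot 16\right)^{4} = \left(5 + 4 \cdot 0 + 0 \cdot 16\right)^{4} = \left(5 + 0 + 0\right)^{4} = 5^{4} = 625$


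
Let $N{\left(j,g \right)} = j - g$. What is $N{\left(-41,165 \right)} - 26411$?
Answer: $-26617$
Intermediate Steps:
$N{\left(-41,165 \right)} - 26411 = \left(-41 - 165\right) - 26411 = -206 - 26411 = -26617$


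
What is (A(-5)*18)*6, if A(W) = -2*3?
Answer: -648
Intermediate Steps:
A(W) = -6
(A(-5)*18)*6 = -6*18*6 = -108*6 = -648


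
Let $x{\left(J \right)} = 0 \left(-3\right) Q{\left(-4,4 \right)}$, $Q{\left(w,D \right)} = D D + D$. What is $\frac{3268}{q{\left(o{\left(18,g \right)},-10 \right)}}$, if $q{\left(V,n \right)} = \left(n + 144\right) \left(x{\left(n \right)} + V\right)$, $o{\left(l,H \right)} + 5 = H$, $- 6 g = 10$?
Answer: $- \frac{2451}{670} \approx -3.6582$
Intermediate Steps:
$g = - \frac{5}{3}$ ($g = \left(- \frac{1}{6}\right) 10 = - \frac{5}{3} \approx -1.6667$)
$o{\left(l,H \right)} = -5 + H$
$Q{\left(w,D \right)} = D + D^{2}$ ($Q{\left(w,D \right)} = D^{2} + D = D + D^{2}$)
$x{\left(J \right)} = 0$ ($x{\left(J \right)} = 0 \left(-3\right) 4 \left(1 + 4\right) = 0 \cdot 4 \cdot 5 = 0 \cdot 20 = 0$)
$q{\left(V,n \right)} = V \left(144 + n\right)$ ($q{\left(V,n \right)} = \left(n + 144\right) \left(0 + V\right) = \left(144 + n\right) V = V \left(144 + n\right)$)
$\frac{3268}{q{\left(o{\left(18,g \right)},-10 \right)}} = \frac{3268}{\left(-5 - \frac{5}{3}\right) \left(144 - 10\right)} = \frac{3268}{\left(- \frac{20}{3}\right) 134} = \frac{3268}{- \frac{2680}{3}} = 3268 \left(- \frac{3}{2680}\right) = - \frac{2451}{670}$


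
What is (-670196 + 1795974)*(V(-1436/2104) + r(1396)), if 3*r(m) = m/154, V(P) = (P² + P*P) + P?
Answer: 58833781961012/15978039 ≈ 3.6822e+6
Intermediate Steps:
V(P) = P + 2*P² (V(P) = (P² + P²) + P = 2*P² + P = P + 2*P²)
r(m) = m/462 (r(m) = (m/154)/3 = m/462)
(-670196 + 1795974)*(V(-1436/2104) + r(1396)) = (-670196 + 1795974)*((-1436/2104)*(1 + 2*(-1436/2104)) + (1/462)*1396) = 1125778*((-1436*1/2104)*(1 + 2*(-1436*1/2104)) + 698/231) = 1125778*(-359*(1 + 2*(-359/526))/526 + 698/231) = 1125778*(-359*(1 - 359/263)/526 + 698/231) = 1125778*(-359/526*(-96/263) + 698/231) = 1125778*(17232/69169 + 698/231) = 1125778*(52260554/15978039) = 58833781961012/15978039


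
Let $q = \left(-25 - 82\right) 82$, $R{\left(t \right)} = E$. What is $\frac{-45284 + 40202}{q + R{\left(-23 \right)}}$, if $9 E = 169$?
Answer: $\frac{45738}{78797} \approx 0.58045$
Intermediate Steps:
$E = \frac{169}{9}$ ($E = \frac{1}{9} \cdot 169 = \frac{169}{9} \approx 18.778$)
$R{\left(t \right)} = \frac{169}{9}$
$q = -8774$ ($q = \left(-107\right) 82 = -8774$)
$\frac{-45284 + 40202}{q + R{\left(-23 \right)}} = \frac{-45284 + 40202}{-8774 + \frac{169}{9}} = - \frac{5082}{- \frac{78797}{9}} = \left(-5082\right) \left(- \frac{9}{78797}\right) = \frac{45738}{78797}$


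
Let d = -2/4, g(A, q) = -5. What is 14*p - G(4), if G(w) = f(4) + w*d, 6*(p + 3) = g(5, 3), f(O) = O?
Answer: -167/3 ≈ -55.667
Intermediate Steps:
d = -½ (d = -2*¼ = -½ ≈ -0.50000)
p = -23/6 (p = -3 + (⅙)*(-5) = -3 - ⅚ = -23/6 ≈ -3.8333)
G(w) = 4 - w/2 (G(w) = 4 + w*(-½) = 4 - w/2)
14*p - G(4) = 14*(-23/6) - (4 - ½*4) = -161/3 - (4 - 2) = -161/3 - 1*2 = -161/3 - 2 = -167/3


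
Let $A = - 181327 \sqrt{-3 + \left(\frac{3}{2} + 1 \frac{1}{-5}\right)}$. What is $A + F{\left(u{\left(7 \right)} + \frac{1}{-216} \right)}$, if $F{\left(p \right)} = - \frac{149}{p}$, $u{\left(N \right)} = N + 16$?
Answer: $- \frac{32184}{4967} - \frac{181327 i \sqrt{170}}{10} \approx -6.4796 - 2.3642 \cdot 10^{5} i$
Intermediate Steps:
$u{\left(N \right)} = 16 + N$
$A = - \frac{181327 i \sqrt{170}}{10}$ ($A = - 181327 \sqrt{-3 + \left(3 \cdot \frac{1}{2} + 1 \left(- \frac{1}{5}\right)\right)} = - 181327 \sqrt{-3 + \left(\frac{3}{2} - \frac{1}{5}\right)} = - 181327 \sqrt{-3 + \frac{13}{10}} = - 181327 \sqrt{- \frac{17}{10}} = - 181327 \frac{i \sqrt{170}}{10} = - \frac{181327 i \sqrt{170}}{10} \approx - 2.3642 \cdot 10^{5} i$)
$A + F{\left(u{\left(7 \right)} + \frac{1}{-216} \right)} = - \frac{181327 i \sqrt{170}}{10} - \frac{149}{\left(16 + 7\right) + \frac{1}{-216}} = - \frac{181327 i \sqrt{170}}{10} - \frac{149}{23 - \frac{1}{216}} = - \frac{181327 i \sqrt{170}}{10} - \frac{149}{\frac{4967}{216}} = - \frac{181327 i \sqrt{170}}{10} - \frac{32184}{4967} = - \frac{32184}{4967} - \frac{181327 i \sqrt{170}}{10}$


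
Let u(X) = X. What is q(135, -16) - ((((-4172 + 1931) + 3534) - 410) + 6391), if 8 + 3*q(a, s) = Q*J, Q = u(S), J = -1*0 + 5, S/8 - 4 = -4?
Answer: -21830/3 ≈ -7276.7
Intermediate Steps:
S = 0 (S = 32 + 8*(-4) = 32 - 32 = 0)
J = 5 (J = 0 + 5 = 5)
Q = 0
q(a, s) = -8/3 (q(a, s) = -8/3 + (0*5)/3 = -8/3 + (⅓)*0 = -8/3 + 0 = -8/3)
q(135, -16) - ((((-4172 + 1931) + 3534) - 410) + 6391) = -8/3 - ((((-4172 + 1931) + 3534) - 410) + 6391) = -8/3 - (((-2241 + 3534) - 410) + 6391) = -8/3 - ((1293 - 410) + 6391) = -8/3 - (883 + 6391) = -8/3 - 1*7274 = -8/3 - 7274 = -21830/3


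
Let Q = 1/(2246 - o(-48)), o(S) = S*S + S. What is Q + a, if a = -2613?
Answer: -26131/10 ≈ -2613.1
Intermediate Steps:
o(S) = S + S**2 (o(S) = S**2 + S = S + S**2)
Q = -1/10 (Q = 1/(2246 - (-48)*(1 - 48)) = 1/(2246 - (-48)*(-47)) = 1/(2246 - 1*2256) = 1/(2246 - 2256) = 1/(-10) = -1/10 ≈ -0.10000)
Q + a = -1/10 - 2613 = -26131/10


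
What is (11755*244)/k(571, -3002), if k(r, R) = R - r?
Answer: -2868220/3573 ≈ -802.75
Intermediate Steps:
(11755*244)/k(571, -3002) = (11755*244)/(-3002 - 1*571) = 2868220/(-3002 - 571) = 2868220/(-3573) = 2868220*(-1/3573) = -2868220/3573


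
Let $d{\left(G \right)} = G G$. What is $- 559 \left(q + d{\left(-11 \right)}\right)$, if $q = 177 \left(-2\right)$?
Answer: $130247$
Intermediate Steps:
$d{\left(G \right)} = G^{2}$
$q = -354$
$- 559 \left(q + d{\left(-11 \right)}\right) = - 559 \left(-354 + \left(-11\right)^{2}\right) = - 559 \left(-354 + 121\right) = \left(-559\right) \left(-233\right) = 130247$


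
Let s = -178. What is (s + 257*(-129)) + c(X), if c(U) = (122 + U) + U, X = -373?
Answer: -33955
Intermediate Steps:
c(U) = 122 + 2*U
(s + 257*(-129)) + c(X) = (-178 + 257*(-129)) + (122 + 2*(-373)) = (-178 - 33153) + (122 - 746) = -33331 - 624 = -33955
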